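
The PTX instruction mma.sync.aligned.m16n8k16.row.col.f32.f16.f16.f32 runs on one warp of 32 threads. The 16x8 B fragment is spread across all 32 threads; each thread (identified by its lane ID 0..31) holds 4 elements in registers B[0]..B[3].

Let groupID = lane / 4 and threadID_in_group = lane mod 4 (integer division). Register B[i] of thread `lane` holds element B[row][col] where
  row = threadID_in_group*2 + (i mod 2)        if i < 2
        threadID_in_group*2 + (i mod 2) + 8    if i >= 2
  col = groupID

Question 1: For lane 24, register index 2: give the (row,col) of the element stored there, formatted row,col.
L=24→G=24>>2=6, T=24&3=0
[2]→row 0·2+0+8=8  col G=6

8,6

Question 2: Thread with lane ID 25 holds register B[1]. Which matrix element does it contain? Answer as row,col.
25: g=6,t=1
[1] (1*2+1+0,6) = (3,6)

3,6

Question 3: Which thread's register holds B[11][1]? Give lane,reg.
5,3

c:1=>grp=1  r:11=>rB=1,tig=1,lo=1
L=1*4+1=5  i=1*2+1=3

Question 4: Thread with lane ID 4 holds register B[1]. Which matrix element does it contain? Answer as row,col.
4: gr=1,th=0
[1] (0*2+1+0,1) = (1,1)

1,1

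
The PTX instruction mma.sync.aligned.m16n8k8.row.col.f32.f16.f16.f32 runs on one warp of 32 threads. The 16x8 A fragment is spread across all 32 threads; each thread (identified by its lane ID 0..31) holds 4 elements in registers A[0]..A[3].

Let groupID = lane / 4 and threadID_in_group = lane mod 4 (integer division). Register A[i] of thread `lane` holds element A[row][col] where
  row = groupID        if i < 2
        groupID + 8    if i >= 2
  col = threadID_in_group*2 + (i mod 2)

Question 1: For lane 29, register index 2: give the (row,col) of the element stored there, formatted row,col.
15,2

lane 29->29/4=7, 29 mod 4=1
i=2  r:7+8->15  c:2·1+0->2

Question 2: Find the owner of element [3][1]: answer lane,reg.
r: 3->gid=3,r8=0  c: 1->tid=0,i&1=1
L=3*4+0=12  i=0*2+1=1

12,1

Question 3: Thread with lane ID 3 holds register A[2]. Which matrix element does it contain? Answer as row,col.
8,6

lane 3: gid=0 (3/4), tid=3 (3%4)
i=2: r=0+8=8, c=3*2+0=6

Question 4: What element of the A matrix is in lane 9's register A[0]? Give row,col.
L=9⇒gr=9>>2=2, th=9&3=1
[0]⇒row 2+0=2  col 1·2+0=2

2,2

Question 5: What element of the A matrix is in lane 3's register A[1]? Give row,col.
lane 3⇒3/4=0, 3 mod 4=3
i=1  r:0+0⇒0  c:2·3+1⇒7

0,7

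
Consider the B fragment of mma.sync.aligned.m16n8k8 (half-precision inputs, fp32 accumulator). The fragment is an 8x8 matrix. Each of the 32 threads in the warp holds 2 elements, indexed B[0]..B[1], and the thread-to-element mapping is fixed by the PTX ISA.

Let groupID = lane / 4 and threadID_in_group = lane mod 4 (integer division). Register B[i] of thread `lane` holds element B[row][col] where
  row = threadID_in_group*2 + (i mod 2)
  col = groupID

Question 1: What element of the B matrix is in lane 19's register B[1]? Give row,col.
7,4

L=19=>grp=19>>2=4, tig=19&3=3
[1]=>row 3·2+1=7  col grp=4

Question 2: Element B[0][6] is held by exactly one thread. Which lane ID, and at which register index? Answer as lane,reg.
24,0

c=6->g=6  r=0->t=0,b0=0
L=6*4+0=24  i=0=0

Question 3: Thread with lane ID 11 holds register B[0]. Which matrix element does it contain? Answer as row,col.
6,2

L=11->gid=11>>2=2, tid=11&3=3
[0]->row 3·2+0=6  col gid=2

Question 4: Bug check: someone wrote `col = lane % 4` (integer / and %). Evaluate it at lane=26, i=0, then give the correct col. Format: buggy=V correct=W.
buggy=2 correct=6

`lane % 4`[26,0]->2
lane 26: gid=6 (26/4), tid=2 (26%4)
i=0: r=2*2+0=4, c=gid=6
col: 2 vs 6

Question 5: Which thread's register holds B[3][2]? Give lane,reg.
c=2->g=2  r=3->t=1,b0=1
L=2*4+1=9  i=1=1

9,1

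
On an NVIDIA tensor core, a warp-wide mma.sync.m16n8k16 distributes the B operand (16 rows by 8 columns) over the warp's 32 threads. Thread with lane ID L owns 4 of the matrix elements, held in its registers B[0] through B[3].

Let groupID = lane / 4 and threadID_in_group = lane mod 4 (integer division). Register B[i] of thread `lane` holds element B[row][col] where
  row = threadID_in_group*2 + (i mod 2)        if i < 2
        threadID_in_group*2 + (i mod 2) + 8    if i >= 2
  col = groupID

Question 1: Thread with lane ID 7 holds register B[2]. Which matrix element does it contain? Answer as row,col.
lane 7->7/4=1, 7 mod 4=3
i=2  r:2·3+0+8->14  c:1

14,1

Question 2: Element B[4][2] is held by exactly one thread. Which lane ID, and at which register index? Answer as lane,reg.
10,0

c=2->g=2  r=4->rb=0,t=2,b0=0
L=2*4+2=10  i=0*2+0=0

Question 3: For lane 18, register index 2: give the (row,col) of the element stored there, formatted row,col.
18: g=4,t=2
[2] (2*2+0+8,4) = (12,4)

12,4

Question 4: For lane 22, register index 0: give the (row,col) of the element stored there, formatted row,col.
4,5

lane 22: gid=5 (22/4), tid=2 (22%4)
i=0: r=2*2+0+0=4, c=gid=5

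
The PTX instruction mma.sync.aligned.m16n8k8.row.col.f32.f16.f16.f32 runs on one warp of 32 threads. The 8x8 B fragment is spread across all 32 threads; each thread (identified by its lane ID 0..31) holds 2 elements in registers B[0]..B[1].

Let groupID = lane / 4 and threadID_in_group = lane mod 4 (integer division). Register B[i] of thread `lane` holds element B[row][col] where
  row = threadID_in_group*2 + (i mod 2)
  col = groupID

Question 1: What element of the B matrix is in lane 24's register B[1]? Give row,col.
L=24=>grp=24>>2=6, tig=24&3=0
[1]=>row 0·2+1=1  col grp=6

1,6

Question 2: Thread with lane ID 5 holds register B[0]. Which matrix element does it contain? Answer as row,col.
lane 5: grp=1 (5/4), tig=1 (5%4)
i=0: r=1*2+0=2, c=grp=1

2,1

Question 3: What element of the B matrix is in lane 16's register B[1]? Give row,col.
1,4

lane 16: grp=4 (16/4), tig=0 (16%4)
i=1: r=0*2+1=1, c=grp=4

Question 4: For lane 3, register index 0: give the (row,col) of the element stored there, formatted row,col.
6,0

lane 3: grp=0 (3/4), tig=3 (3%4)
i=0: r=3*2+0=6, c=grp=0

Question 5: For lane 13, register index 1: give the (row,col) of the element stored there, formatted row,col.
13: G=3,T=1
[1] (1*2+1,3) = (3,3)

3,3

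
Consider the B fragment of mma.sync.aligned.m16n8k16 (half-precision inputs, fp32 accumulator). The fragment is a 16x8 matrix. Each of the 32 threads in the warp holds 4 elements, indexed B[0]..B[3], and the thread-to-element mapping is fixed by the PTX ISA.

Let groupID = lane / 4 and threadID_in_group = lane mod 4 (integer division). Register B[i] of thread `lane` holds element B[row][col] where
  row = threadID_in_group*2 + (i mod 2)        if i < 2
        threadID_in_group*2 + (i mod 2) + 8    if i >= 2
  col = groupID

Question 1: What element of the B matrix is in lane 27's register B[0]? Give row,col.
27: g=6,t=3
[0] (3*2+0+0,6) = (6,6)

6,6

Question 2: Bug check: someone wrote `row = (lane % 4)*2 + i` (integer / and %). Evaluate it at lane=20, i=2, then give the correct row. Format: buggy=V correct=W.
buggy=2 correct=8

`(lane % 4)*2 + i`[20,2]->2
L=20->gid=20>>2=5, tid=20&3=0
[2]->row 0·2+0+8=8  col gid=5
row: 2 vs 8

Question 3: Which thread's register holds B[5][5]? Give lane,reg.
22,1

c=5->g=5  r=5->rb=0,t=2,b0=1
L=5*4+2=22  i=0*2+1=1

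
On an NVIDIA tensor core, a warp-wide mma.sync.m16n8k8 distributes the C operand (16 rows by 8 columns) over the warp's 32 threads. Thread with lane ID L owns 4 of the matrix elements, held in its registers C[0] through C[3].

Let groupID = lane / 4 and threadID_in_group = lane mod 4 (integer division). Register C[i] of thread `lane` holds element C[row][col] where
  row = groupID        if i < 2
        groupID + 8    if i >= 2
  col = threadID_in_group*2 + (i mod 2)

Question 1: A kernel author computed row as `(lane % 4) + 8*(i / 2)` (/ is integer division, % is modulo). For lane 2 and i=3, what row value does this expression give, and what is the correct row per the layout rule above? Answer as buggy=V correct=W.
buggy=10 correct=8

`(lane % 4) + 8*(i / 2)`[2,3]→10
2: G=0,T=2
[3] (0+8,2*2+1) = (8,5)
row: 10 vs 8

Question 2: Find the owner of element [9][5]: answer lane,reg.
6,3

r: 9->gid=1,r8=1  c: 5->tid=2,i&1=1
L=1*4+2=6  i=1*2+1=3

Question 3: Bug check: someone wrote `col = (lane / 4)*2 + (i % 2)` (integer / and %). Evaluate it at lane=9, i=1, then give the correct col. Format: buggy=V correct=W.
`(lane / 4)*2 + (i % 2)`[9,1]→5
lane 9: G=2 (9/4), T=1 (9%4)
i=1: r=2+0=2, c=1*2+1=3
col: 5 vs 3

buggy=5 correct=3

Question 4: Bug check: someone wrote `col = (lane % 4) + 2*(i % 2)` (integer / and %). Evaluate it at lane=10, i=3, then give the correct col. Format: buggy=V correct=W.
`(lane % 4) + 2*(i % 2)`[10,3]=>4
lane 10=>10/4=2, 10 mod 4=2
i=3  r:2+8=>10  c:2·2+1=>5
col: 4 vs 5

buggy=4 correct=5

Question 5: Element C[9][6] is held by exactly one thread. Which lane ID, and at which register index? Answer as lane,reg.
r: 9->gid=1,r8=1  c: 6->tid=3,i&1=0
L=1*4+3=7  i=1*2+0=2

7,2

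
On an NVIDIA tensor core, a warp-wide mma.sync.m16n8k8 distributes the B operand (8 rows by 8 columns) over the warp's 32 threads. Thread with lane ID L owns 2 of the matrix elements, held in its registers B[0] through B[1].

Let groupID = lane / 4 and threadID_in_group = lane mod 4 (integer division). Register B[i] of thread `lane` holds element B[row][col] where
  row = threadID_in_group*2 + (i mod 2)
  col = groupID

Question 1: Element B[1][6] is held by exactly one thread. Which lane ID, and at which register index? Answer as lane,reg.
c=6->g=6  r=1->t=0,b0=1
L=6*4+0=24  i=1=1

24,1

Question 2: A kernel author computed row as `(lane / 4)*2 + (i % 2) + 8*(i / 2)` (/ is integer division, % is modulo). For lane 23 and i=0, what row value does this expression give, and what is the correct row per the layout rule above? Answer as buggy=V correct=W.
buggy=10 correct=6

`(lane / 4)*2 + (i % 2) + 8*(i / 2)`[23,0]⇒10
lane 23⇒23/4=5, 23 mod 4=3
i=0  r:2·3+0⇒6  c:5
row: 10 vs 6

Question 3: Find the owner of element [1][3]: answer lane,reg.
12,1

c=3→G=3  r=1→T=0,p=1
L=3*4+0=12  i=1=1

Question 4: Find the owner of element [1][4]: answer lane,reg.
c=4⇒gr=4  r=1⇒th=0,odd=1
L=4*4+0=16  i=1=1

16,1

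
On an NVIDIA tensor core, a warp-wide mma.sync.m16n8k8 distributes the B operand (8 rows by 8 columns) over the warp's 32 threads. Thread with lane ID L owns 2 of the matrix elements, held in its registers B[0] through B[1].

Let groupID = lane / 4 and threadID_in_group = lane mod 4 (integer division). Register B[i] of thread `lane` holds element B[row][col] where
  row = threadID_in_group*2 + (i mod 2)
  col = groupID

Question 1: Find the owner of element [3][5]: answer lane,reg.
c:5=>grp=5  r:3=>tig=1,lo=1
L=5*4+1=21  i=1=1

21,1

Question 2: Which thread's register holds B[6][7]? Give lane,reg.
31,0

c=7->g=7  r=6->t=3,b0=0
L=7*4+3=31  i=0=0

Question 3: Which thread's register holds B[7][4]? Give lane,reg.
c=4→G=4  r=7→T=3,p=1
L=4*4+3=19  i=1=1

19,1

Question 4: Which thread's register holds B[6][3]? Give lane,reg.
c=3→G=3  r=6→T=3,p=0
L=3*4+3=15  i=0=0

15,0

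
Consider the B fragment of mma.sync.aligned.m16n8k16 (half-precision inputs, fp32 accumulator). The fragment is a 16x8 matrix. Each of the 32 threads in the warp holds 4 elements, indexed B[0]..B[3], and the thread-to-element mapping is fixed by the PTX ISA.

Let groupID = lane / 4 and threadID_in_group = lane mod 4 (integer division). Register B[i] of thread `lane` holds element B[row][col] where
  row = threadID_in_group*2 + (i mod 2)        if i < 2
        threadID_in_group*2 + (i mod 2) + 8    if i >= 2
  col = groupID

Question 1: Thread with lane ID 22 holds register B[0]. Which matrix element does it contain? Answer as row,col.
lane 22: g=5 (22/4), t=2 (22%4)
i=0: r=2*2+0+0=4, c=g=5

4,5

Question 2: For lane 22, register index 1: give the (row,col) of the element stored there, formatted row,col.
5,5

22: gid=5,tid=2
[1] (2*2+1+0,5) = (5,5)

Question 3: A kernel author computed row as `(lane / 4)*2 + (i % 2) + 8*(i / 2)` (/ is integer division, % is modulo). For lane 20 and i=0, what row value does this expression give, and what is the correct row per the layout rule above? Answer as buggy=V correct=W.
buggy=10 correct=0

`(lane / 4)*2 + (i % 2) + 8*(i / 2)`[20,0]=>10
lane 20=>20/4=5, 20 mod 4=0
i=0  r:2·0+0+0=>0  c:5
row: 10 vs 0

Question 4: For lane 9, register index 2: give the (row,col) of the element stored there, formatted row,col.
9: gid=2,tid=1
[2] (1*2+0+8,2) = (10,2)

10,2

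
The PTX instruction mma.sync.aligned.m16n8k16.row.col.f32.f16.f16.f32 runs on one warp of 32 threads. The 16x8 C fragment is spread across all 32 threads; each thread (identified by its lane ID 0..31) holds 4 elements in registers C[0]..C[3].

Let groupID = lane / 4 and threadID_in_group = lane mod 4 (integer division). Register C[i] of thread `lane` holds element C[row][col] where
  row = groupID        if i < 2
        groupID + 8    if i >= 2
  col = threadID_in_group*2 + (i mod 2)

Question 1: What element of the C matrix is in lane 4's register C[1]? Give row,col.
lane 4: g=1 (4/4), t=0 (4%4)
i=1: r=1+0=1, c=0*2+1=1

1,1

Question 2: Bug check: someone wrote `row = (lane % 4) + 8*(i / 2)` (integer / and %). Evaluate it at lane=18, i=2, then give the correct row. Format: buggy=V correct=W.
`(lane % 4) + 8*(i / 2)`[18,2]->10
18: g=4,t=2
[2] (4+8,2*2+0) = (12,4)
row: 10 vs 12

buggy=10 correct=12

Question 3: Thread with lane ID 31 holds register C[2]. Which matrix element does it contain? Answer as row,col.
15,6

L=31->g=31>>2=7, t=31&3=3
[2]->row 7+8=15  col 3·2+0=6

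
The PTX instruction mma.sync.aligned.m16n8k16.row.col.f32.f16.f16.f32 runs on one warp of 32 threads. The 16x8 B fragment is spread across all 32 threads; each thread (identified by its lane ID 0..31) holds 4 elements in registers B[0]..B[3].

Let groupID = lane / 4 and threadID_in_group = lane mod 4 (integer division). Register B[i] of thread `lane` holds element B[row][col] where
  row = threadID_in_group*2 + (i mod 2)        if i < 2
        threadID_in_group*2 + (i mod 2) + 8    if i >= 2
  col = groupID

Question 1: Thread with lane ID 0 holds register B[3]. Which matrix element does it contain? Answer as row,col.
L=0⇒gr=0>>2=0, th=0&3=0
[3]⇒row 0·2+1+8=9  col gr=0

9,0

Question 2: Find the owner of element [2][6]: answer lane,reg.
25,0

c:6=>grp=6  r:2=>rB=0,tig=1,lo=0
L=6*4+1=25  i=0*2+0=0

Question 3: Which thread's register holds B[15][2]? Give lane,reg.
c=2->g=2  r=15->rb=1,t=3,b0=1
L=2*4+3=11  i=1*2+1=3

11,3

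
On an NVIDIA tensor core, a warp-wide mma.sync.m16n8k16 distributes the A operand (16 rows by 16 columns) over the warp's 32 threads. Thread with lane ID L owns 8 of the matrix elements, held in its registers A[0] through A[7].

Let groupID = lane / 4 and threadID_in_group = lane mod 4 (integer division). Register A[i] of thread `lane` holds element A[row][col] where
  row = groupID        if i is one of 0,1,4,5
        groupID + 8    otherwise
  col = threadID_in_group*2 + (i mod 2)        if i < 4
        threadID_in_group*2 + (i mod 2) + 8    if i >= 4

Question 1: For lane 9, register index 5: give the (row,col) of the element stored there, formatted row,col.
9: G=2,T=1
[5] (2+0,1*2+1+8) = (2,11)

2,11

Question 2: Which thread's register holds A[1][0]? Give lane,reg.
r:1=>grp=1,rB=0  c:0=>cB=0,tig=0,lo=0
L=1*4+0=4  i=0*4+0*2+0=0

4,0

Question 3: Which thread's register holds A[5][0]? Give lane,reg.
r=5->g=5,rb=0  c=0->cb=0,t=0,b0=0
L=5*4+0=20  i=0*4+0*2+0=0

20,0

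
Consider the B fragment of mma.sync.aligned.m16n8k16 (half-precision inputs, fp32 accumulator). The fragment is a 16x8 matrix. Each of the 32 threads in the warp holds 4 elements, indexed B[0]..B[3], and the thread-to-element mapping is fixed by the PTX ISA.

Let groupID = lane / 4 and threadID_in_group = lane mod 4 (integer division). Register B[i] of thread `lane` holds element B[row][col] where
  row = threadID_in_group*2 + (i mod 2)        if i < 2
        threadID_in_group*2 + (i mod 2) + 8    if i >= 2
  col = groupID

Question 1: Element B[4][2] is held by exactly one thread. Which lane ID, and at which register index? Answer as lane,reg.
c=2⇒gr=2  r=4⇒Rb=0,th=2,odd=0
L=2*4+2=10  i=0*2+0=0

10,0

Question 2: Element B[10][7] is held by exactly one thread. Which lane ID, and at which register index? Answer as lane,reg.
29,2

c=7→G=7  r=10→rhi=1,T=1,p=0
L=7*4+1=29  i=1*2+0=2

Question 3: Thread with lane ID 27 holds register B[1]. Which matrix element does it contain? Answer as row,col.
L=27→G=27>>2=6, T=27&3=3
[1]→row 3·2+1+0=7  col G=6

7,6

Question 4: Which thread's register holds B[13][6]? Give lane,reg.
26,3

c: 6->gid=6  r: 13->r8=1,tid=2,i&1=1
L=6*4+2=26  i=1*2+1=3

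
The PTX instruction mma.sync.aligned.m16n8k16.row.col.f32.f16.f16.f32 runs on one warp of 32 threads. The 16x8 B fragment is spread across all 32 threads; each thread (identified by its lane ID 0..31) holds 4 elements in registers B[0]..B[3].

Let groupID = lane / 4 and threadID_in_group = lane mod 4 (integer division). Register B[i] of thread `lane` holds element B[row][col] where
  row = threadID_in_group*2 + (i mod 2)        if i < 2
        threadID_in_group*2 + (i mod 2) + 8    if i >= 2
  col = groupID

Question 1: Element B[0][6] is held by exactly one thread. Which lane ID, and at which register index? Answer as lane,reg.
24,0

c=6⇒gr=6  r=0⇒Rb=0,th=0,odd=0
L=6*4+0=24  i=0*2+0=0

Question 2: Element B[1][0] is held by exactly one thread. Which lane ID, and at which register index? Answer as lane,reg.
0,1

c:0=>grp=0  r:1=>rB=0,tig=0,lo=1
L=0*4+0=0  i=0*2+1=1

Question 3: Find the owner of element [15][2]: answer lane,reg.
11,3

c: 2->gid=2  r: 15->r8=1,tid=3,i&1=1
L=2*4+3=11  i=1*2+1=3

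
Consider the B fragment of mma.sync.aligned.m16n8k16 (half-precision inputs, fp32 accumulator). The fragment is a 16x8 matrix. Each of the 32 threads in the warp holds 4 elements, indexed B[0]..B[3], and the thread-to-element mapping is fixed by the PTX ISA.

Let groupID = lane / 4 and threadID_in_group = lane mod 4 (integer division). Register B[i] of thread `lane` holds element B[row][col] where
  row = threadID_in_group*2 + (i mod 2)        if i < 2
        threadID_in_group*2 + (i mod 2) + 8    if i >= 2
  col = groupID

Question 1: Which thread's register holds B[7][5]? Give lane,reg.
23,1

c=5⇒gr=5  r=7⇒Rb=0,th=3,odd=1
L=5*4+3=23  i=0*2+1=1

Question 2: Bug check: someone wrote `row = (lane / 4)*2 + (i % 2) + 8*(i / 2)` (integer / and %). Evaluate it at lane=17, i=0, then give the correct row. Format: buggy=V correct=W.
buggy=8 correct=2

`(lane / 4)*2 + (i % 2) + 8*(i / 2)`[17,0]→8
17: G=4,T=1
[0] (1*2+0+0,4) = (2,4)
row: 8 vs 2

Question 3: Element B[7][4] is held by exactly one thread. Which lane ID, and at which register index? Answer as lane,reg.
19,1

c=4->g=4  r=7->rb=0,t=3,b0=1
L=4*4+3=19  i=0*2+1=1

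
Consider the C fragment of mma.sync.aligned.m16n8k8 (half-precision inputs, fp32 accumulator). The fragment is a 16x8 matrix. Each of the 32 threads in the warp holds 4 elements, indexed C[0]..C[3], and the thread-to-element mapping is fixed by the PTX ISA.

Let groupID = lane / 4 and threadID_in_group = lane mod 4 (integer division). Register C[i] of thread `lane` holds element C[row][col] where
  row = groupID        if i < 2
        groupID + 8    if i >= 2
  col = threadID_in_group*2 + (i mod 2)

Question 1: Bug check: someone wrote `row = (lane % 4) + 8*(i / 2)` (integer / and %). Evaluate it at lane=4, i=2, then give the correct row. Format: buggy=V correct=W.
`(lane % 4) + 8*(i / 2)`[4,2]→8
4: G=1,T=0
[2] (1+8,0*2+0) = (9,0)
row: 8 vs 9

buggy=8 correct=9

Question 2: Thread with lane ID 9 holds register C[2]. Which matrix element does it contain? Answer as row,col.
lane 9: G=2 (9/4), T=1 (9%4)
i=2: r=2+8=10, c=1*2+0=2

10,2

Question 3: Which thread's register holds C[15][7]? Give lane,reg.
r: 15->gid=7,r8=1  c: 7->tid=3,i&1=1
L=7*4+3=31  i=1*2+1=3

31,3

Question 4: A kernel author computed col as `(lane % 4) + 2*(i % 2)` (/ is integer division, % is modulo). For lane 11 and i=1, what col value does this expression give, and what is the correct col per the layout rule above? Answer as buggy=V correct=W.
buggy=5 correct=7

`(lane % 4) + 2*(i % 2)`[11,1]⇒5
lane 11: gr=2 (11/4), th=3 (11%4)
i=1: r=2+0=2, c=3*2+1=7
col: 5 vs 7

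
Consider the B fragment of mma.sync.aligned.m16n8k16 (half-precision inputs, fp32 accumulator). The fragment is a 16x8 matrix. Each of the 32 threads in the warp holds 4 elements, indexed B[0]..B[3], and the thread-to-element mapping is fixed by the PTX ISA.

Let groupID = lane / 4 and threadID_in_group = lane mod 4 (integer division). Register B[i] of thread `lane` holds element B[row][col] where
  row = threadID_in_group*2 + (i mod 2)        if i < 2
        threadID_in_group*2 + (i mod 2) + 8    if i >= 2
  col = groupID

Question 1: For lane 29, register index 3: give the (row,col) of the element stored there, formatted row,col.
lane 29: g=7 (29/4), t=1 (29%4)
i=3: r=1*2+1+8=11, c=g=7

11,7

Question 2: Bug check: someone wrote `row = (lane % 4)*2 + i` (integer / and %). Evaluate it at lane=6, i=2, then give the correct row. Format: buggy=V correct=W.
`(lane % 4)*2 + i`[6,2]->6
lane 6: gid=1 (6/4), tid=2 (6%4)
i=2: r=2*2+0+8=12, c=gid=1
row: 6 vs 12

buggy=6 correct=12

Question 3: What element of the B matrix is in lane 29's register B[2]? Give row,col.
lane 29: grp=7 (29/4), tig=1 (29%4)
i=2: r=1*2+0+8=10, c=grp=7

10,7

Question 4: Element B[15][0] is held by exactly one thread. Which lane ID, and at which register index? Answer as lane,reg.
c=0→G=0  r=15→rhi=1,T=3,p=1
L=0*4+3=3  i=1*2+1=3

3,3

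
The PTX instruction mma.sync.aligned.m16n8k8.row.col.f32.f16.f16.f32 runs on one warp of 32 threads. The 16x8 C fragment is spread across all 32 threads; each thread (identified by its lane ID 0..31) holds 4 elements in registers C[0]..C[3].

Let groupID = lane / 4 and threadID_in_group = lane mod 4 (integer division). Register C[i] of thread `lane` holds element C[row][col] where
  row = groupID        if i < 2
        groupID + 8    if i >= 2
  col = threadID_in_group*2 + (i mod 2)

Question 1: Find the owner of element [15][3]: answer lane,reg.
r=15->g=7,rb=1  c=3->t=1,b0=1
L=7*4+1=29  i=1*2+1=3

29,3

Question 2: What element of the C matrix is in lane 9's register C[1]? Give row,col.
2,3

L=9⇒gr=9>>2=2, th=9&3=1
[1]⇒row 2+0=2  col 1·2+1=3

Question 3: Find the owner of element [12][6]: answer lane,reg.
19,2

r: 12->gid=4,r8=1  c: 6->tid=3,i&1=0
L=4*4+3=19  i=1*2+0=2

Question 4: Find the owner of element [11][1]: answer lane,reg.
12,3

r=11->g=3,rb=1  c=1->t=0,b0=1
L=3*4+0=12  i=1*2+1=3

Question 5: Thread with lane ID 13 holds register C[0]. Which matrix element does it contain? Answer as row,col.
3,2

lane 13: gr=3 (13/4), th=1 (13%4)
i=0: r=3+0=3, c=1*2+0=2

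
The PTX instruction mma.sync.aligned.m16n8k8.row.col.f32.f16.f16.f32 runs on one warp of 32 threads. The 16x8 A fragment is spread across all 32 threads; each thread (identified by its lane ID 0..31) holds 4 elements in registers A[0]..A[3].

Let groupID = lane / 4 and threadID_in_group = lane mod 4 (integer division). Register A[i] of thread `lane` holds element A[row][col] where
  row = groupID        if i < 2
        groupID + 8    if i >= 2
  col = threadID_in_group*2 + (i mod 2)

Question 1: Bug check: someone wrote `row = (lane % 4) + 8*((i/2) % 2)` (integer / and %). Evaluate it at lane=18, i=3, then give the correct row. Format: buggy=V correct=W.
buggy=10 correct=12

`(lane % 4) + 8*((i/2) % 2)`[18,3]->10
lane 18->18/4=4, 18 mod 4=2
i=3  r:4+8->12  c:2·2+1->5
row: 10 vs 12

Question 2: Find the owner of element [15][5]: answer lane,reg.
r=15⇒gr=7,Rb=1  c=5⇒th=2,odd=1
L=7*4+2=30  i=1*2+1=3

30,3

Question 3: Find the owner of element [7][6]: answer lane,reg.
31,0

r=7→G=7,rhi=0  c=6→T=3,p=0
L=7*4+3=31  i=0*2+0=0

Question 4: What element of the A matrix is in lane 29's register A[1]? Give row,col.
L=29->g=29>>2=7, t=29&3=1
[1]->row 7+0=7  col 1·2+1=3

7,3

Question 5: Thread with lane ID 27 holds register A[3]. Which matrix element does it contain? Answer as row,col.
14,7

L=27->gid=27>>2=6, tid=27&3=3
[3]->row 6+8=14  col 3·2+1=7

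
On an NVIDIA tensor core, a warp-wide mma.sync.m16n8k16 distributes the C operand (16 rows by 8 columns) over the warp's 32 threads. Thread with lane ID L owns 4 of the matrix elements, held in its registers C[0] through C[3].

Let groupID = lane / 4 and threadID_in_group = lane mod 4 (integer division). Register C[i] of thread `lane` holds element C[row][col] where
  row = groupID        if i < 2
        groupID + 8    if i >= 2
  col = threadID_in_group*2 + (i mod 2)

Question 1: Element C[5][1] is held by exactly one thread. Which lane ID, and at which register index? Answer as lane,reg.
r=5→G=5,rhi=0  c=1→T=0,p=1
L=5*4+0=20  i=0*2+1=1

20,1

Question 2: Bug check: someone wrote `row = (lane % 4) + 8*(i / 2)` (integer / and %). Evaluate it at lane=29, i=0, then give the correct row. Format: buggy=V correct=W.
buggy=1 correct=7

`(lane % 4) + 8*(i / 2)`[29,0]->1
L=29->g=29>>2=7, t=29&3=1
[0]->row 7+0=7  col 1·2+0=2
row: 1 vs 7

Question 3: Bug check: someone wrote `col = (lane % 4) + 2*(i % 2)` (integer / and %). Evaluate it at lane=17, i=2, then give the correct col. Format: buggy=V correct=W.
buggy=1 correct=2

`(lane % 4) + 2*(i % 2)`[17,2]->1
lane 17->17/4=4, 17 mod 4=1
i=2  r:4+8->12  c:2·1+0->2
col: 1 vs 2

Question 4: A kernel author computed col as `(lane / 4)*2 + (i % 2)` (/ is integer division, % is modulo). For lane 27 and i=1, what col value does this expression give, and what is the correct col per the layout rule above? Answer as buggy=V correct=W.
buggy=13 correct=7

`(lane / 4)*2 + (i % 2)`[27,1]->13
lane 27->27/4=6, 27 mod 4=3
i=1  r:6+0->6  c:2·3+1->7
col: 13 vs 7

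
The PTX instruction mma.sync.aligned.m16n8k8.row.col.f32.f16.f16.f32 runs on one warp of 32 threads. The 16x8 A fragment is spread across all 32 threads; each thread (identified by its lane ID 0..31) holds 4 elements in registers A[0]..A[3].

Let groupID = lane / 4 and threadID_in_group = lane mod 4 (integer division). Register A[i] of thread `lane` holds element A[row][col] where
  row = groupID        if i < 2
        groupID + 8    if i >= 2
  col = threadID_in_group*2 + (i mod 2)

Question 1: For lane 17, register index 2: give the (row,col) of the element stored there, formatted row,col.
12,2

lane 17->17/4=4, 17 mod 4=1
i=2  r:4+8->12  c:2·1+0->2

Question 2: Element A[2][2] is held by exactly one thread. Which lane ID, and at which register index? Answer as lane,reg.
r=2→G=2,rhi=0  c=2→T=1,p=0
L=2*4+1=9  i=0*2+0=0

9,0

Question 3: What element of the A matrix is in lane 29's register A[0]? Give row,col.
lane 29: gid=7 (29/4), tid=1 (29%4)
i=0: r=7+0=7, c=1*2+0=2

7,2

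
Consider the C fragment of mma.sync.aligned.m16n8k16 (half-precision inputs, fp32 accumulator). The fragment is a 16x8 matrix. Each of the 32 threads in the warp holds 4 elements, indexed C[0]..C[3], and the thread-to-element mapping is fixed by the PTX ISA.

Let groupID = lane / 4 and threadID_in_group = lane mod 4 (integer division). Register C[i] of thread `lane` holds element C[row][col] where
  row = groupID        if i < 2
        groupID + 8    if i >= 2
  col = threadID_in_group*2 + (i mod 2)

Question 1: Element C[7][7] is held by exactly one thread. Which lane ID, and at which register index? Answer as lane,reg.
r=7⇒gr=7,Rb=0  c=7⇒th=3,odd=1
L=7*4+3=31  i=0*2+1=1

31,1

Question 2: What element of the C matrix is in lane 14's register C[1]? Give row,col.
3,5

lane 14: gr=3 (14/4), th=2 (14%4)
i=1: r=3+0=3, c=2*2+1=5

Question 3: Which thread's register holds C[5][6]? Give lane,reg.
23,0

r=5->g=5,rb=0  c=6->t=3,b0=0
L=5*4+3=23  i=0*2+0=0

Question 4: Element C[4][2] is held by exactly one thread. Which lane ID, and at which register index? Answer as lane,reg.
r:4=>grp=4,rB=0  c:2=>tig=1,lo=0
L=4*4+1=17  i=0*2+0=0

17,0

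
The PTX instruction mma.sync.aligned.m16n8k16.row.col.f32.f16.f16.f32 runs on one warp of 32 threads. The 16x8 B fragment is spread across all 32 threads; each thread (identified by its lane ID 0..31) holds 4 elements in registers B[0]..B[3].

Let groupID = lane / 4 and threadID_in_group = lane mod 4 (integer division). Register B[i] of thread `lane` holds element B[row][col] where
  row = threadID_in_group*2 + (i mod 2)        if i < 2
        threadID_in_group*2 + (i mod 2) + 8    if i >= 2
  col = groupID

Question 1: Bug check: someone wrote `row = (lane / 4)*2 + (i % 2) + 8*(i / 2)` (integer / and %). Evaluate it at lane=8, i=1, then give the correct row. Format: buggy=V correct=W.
`(lane / 4)*2 + (i % 2) + 8*(i / 2)`[8,1]⇒5
8: gr=2,th=0
[1] (0*2+1+0,2) = (1,2)
row: 5 vs 1

buggy=5 correct=1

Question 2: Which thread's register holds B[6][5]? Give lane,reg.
c=5⇒gr=5  r=6⇒Rb=0,th=3,odd=0
L=5*4+3=23  i=0*2+0=0

23,0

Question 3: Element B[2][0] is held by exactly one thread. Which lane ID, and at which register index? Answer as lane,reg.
c:0=>grp=0  r:2=>rB=0,tig=1,lo=0
L=0*4+1=1  i=0*2+0=0

1,0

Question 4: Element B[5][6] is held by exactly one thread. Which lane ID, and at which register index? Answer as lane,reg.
c:6=>grp=6  r:5=>rB=0,tig=2,lo=1
L=6*4+2=26  i=0*2+1=1

26,1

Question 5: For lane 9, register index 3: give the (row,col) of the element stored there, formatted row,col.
11,2

L=9→G=9>>2=2, T=9&3=1
[3]→row 1·2+1+8=11  col G=2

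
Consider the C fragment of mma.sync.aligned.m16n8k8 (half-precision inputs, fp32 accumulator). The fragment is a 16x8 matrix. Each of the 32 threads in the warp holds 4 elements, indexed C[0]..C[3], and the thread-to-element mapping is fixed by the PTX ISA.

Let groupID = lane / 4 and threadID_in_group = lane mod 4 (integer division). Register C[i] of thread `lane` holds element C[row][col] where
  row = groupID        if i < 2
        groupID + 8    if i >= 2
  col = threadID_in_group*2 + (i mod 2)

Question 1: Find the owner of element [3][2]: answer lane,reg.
13,0

r=3→G=3,rhi=0  c=2→T=1,p=0
L=3*4+1=13  i=0*2+0=0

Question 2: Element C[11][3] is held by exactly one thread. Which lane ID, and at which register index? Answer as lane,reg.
13,3

r=11→G=3,rhi=1  c=3→T=1,p=1
L=3*4+1=13  i=1*2+1=3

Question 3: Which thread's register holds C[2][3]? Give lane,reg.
9,1

r: 2->gid=2,r8=0  c: 3->tid=1,i&1=1
L=2*4+1=9  i=0*2+1=1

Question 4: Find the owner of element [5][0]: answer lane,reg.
r:5=>grp=5,rB=0  c:0=>tig=0,lo=0
L=5*4+0=20  i=0*2+0=0

20,0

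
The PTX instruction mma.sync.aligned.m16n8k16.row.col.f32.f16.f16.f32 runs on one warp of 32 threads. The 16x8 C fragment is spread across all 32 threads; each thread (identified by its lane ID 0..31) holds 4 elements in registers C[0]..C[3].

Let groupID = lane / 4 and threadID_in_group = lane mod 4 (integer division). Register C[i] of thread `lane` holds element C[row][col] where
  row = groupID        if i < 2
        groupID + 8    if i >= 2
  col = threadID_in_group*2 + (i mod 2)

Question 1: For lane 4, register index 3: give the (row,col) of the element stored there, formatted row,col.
9,1

lane 4: G=1 (4/4), T=0 (4%4)
i=3: r=1+8=9, c=0*2+1=1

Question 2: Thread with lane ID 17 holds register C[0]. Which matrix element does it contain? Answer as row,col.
lane 17→17/4=4, 17 mod 4=1
i=0  r:4+0→4  c:2·1+0→2

4,2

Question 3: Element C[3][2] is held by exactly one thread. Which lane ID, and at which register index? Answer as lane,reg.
13,0

r=3→G=3,rhi=0  c=2→T=1,p=0
L=3*4+1=13  i=0*2+0=0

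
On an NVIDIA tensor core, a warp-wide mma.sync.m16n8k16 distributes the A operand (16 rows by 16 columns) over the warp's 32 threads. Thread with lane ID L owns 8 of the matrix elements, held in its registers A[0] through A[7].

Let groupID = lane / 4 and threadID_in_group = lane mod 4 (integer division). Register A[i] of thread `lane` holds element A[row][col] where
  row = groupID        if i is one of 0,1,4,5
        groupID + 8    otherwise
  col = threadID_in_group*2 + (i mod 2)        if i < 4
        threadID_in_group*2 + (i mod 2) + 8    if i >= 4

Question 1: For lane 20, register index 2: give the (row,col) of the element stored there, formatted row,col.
20: gid=5,tid=0
[2] (5+8,0*2+0+0) = (13,0)

13,0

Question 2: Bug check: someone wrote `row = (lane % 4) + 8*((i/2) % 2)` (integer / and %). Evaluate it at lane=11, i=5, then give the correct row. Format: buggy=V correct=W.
`(lane % 4) + 8*((i/2) % 2)`[11,5]->3
L=11->gid=11>>2=2, tid=11&3=3
[5]->row 2+0=2  col 3·2+1+8=15
row: 3 vs 2

buggy=3 correct=2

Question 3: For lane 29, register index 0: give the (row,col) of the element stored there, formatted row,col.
7,2

L=29⇒gr=29>>2=7, th=29&3=1
[0]⇒row 7+0=7  col 1·2+0+0=2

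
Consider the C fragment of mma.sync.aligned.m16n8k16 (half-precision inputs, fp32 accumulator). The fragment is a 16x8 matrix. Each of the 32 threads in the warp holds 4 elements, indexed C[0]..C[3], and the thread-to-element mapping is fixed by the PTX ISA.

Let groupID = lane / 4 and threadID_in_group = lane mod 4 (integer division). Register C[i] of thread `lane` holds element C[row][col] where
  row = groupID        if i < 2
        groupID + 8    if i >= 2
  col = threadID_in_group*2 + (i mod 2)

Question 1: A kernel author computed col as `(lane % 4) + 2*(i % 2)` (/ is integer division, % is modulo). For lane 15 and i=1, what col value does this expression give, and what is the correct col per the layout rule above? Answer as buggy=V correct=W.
buggy=5 correct=7

`(lane % 4) + 2*(i % 2)`[15,1]=>5
15: grp=3,tig=3
[1] (3+0,3*2+1) = (3,7)
col: 5 vs 7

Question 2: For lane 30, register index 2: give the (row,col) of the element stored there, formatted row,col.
15,4

lane 30: gid=7 (30/4), tid=2 (30%4)
i=2: r=7+8=15, c=2*2+0=4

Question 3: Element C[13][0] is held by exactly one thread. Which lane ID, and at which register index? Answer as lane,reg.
r=13→G=5,rhi=1  c=0→T=0,p=0
L=5*4+0=20  i=1*2+0=2

20,2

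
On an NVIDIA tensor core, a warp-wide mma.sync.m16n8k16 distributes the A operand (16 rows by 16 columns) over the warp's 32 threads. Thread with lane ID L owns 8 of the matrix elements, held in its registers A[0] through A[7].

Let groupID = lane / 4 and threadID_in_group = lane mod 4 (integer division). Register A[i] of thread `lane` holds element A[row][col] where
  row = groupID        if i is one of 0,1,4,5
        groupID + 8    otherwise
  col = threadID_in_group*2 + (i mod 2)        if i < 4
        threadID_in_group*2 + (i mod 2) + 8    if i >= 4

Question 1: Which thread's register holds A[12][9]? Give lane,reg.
r=12→G=4,rhi=1  c=9→chi=1,T=0,p=1
L=4*4+0=16  i=1*4+1*2+1=7

16,7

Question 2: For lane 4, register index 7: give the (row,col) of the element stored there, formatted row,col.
lane 4: gid=1 (4/4), tid=0 (4%4)
i=7: r=1+8=9, c=0*2+1+8=9

9,9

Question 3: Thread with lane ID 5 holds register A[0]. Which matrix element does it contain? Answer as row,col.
5: G=1,T=1
[0] (1+0,1*2+0+0) = (1,2)

1,2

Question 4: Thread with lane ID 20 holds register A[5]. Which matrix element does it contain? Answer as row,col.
5,9

L=20->gid=20>>2=5, tid=20&3=0
[5]->row 5+0=5  col 0·2+1+8=9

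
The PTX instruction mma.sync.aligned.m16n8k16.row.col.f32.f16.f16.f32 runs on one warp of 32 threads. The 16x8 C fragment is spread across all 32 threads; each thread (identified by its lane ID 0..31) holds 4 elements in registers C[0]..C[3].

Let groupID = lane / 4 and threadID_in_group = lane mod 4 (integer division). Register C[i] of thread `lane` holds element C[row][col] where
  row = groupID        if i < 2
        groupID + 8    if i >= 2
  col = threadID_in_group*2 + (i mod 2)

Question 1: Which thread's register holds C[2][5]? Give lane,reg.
r:2=>grp=2,rB=0  c:5=>tig=2,lo=1
L=2*4+2=10  i=0*2+1=1

10,1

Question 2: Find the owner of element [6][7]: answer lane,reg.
r:6=>grp=6,rB=0  c:7=>tig=3,lo=1
L=6*4+3=27  i=0*2+1=1

27,1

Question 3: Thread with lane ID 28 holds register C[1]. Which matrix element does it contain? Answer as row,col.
28: gid=7,tid=0
[1] (7+0,0*2+1) = (7,1)

7,1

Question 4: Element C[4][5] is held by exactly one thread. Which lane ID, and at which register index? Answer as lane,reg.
r: 4->gid=4,r8=0  c: 5->tid=2,i&1=1
L=4*4+2=18  i=0*2+1=1

18,1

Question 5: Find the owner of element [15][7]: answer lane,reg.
31,3

r=15->g=7,rb=1  c=7->t=3,b0=1
L=7*4+3=31  i=1*2+1=3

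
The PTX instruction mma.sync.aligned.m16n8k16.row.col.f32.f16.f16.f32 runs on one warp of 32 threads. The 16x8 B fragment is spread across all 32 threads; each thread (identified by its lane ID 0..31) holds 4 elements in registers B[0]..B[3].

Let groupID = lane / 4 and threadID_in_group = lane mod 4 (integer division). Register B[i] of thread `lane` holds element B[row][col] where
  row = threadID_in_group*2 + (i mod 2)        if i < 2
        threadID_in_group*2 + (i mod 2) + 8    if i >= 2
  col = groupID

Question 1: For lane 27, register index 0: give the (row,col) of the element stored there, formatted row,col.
lane 27->27/4=6, 27 mod 4=3
i=0  r:2·3+0+0->6  c:6

6,6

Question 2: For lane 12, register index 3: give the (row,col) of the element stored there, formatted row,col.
9,3

12: g=3,t=0
[3] (0*2+1+8,3) = (9,3)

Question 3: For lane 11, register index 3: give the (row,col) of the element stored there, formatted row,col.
15,2

11: g=2,t=3
[3] (3*2+1+8,2) = (15,2)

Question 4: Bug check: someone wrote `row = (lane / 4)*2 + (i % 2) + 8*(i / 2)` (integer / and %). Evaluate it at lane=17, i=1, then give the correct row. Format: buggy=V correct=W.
buggy=9 correct=3

`(lane / 4)*2 + (i % 2) + 8*(i / 2)`[17,1]→9
17: G=4,T=1
[1] (1*2+1+0,4) = (3,4)
row: 9 vs 3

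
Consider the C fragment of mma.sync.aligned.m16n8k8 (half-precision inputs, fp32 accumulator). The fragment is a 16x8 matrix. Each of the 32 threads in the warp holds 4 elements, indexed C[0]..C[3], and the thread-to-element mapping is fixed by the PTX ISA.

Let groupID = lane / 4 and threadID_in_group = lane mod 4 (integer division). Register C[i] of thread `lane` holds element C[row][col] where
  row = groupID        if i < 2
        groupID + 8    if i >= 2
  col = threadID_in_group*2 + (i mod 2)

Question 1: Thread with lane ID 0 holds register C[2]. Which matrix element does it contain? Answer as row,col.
8,0

0: grp=0,tig=0
[2] (0+8,0*2+0) = (8,0)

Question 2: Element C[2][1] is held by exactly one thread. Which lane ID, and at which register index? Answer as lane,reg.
8,1

r: 2->gid=2,r8=0  c: 1->tid=0,i&1=1
L=2*4+0=8  i=0*2+1=1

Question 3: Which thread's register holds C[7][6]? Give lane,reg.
31,0

r=7→G=7,rhi=0  c=6→T=3,p=0
L=7*4+3=31  i=0*2+0=0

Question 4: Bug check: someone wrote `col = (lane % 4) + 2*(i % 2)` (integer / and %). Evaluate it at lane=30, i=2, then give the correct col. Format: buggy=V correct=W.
`(lane % 4) + 2*(i % 2)`[30,2]→2
30: G=7,T=2
[2] (7+8,2*2+0) = (15,4)
col: 2 vs 4

buggy=2 correct=4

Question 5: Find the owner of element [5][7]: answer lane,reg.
23,1

r:5=>grp=5,rB=0  c:7=>tig=3,lo=1
L=5*4+3=23  i=0*2+1=1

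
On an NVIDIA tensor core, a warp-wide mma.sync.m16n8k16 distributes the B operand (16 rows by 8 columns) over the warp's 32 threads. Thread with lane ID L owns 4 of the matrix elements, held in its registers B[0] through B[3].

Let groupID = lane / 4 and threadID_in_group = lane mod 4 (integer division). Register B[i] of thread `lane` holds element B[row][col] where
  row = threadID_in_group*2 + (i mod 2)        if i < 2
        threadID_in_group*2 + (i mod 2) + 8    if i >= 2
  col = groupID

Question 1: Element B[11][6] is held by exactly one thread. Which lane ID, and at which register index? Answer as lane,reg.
c=6→G=6  r=11→rhi=1,T=1,p=1
L=6*4+1=25  i=1*2+1=3

25,3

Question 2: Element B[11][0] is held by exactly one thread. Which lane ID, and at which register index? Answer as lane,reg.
c=0->g=0  r=11->rb=1,t=1,b0=1
L=0*4+1=1  i=1*2+1=3

1,3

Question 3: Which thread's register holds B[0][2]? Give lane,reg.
8,0

c:2=>grp=2  r:0=>rB=0,tig=0,lo=0
L=2*4+0=8  i=0*2+0=0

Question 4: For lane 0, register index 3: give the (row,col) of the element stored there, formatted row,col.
L=0->g=0>>2=0, t=0&3=0
[3]->row 0·2+1+8=9  col g=0

9,0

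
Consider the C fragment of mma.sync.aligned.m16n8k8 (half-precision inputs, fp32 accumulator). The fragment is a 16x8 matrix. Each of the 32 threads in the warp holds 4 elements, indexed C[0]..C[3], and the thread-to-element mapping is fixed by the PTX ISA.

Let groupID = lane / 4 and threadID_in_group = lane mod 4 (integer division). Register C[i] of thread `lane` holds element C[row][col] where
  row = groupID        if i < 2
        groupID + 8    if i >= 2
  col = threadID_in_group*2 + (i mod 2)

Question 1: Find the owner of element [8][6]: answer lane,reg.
3,2

r: 8->gid=0,r8=1  c: 6->tid=3,i&1=0
L=0*4+3=3  i=1*2+0=2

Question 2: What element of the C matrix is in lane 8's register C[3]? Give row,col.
10,1

lane 8⇒8/4=2, 8 mod 4=0
i=3  r:2+8⇒10  c:2·0+1⇒1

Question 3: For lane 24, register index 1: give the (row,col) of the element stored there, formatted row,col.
6,1

24: gid=6,tid=0
[1] (6+0,0*2+1) = (6,1)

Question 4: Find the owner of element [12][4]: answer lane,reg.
18,2

r: 12->gid=4,r8=1  c: 4->tid=2,i&1=0
L=4*4+2=18  i=1*2+0=2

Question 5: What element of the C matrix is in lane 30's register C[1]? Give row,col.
7,5

L=30→G=30>>2=7, T=30&3=2
[1]→row 7+0=7  col 2·2+1=5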